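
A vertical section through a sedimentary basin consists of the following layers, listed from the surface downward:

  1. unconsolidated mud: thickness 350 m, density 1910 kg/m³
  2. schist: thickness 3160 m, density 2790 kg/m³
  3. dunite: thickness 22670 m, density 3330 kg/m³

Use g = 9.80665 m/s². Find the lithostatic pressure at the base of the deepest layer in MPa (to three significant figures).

833 MPa

unconsolidated mud: 1910 kg/m³ × 9.80665 m/s² × 350 m = 6.556×10^6 Pa = 6.556 MPa
schist: 2790 kg/m³ × 9.80665 m/s² × 3160 m = 8.646×10^7 Pa = 86.46 MPa
dunite: 3330 kg/m³ × 9.80665 m/s² × 22670 m = 7.403×10^8 Pa = 740.3 MPa
Total = 6.556 + 86.46 + 740.3 = 833.33 MPa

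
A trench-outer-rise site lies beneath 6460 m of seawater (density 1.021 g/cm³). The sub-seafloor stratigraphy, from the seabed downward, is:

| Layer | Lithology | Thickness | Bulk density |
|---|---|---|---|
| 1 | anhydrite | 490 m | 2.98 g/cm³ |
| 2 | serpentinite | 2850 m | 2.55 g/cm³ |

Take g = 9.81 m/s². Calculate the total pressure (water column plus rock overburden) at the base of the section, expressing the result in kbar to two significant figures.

1.5 kbar

seawater: 1021 kg/m³ × 9.81 m/s² × 6460 m = 6.470×10^7 Pa = 0.6470 kbar
anhydrite: 2980 kg/m³ × 9.81 m/s² × 490 m = 1.432×10^7 Pa = 0.1432 kbar
serpentinite: 2550 kg/m³ × 9.81 m/s² × 2850 m = 7.129×10^7 Pa = 0.7129 kbar
Total = 0.6470 + 0.1432 + 0.7129 = 1.5032 kbar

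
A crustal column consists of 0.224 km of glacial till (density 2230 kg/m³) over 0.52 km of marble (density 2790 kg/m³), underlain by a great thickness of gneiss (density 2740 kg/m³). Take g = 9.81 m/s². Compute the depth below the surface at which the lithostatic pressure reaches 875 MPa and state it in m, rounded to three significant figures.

Pressure at base of upper layers: 2230×9.81×224 + 2790×9.81×520 = 1.913×10^7 Pa = 19.13 MPa
Remaining pressure to be supplied by gneiss: 8.750×10^8 − 1.913×10^7 = 8.559×10^8 Pa
Additional depth in gneiss = 8.559×10^8 Pa / (2740 kg/m³ × 9.81 m/s²) = 31841 m
Total depth = 744 m + 31841 m = 32585 m

32600 m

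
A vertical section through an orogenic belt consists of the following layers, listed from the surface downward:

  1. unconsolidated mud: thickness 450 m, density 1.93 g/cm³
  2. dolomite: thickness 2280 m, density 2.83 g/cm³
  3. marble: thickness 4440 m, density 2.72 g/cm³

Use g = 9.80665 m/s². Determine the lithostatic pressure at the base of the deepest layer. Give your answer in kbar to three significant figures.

1.90 kbar

unconsolidated mud: 1930 kg/m³ × 9.80665 m/s² × 450 m = 8.517×10^6 Pa = 0.08517 kbar
dolomite: 2830 kg/m³ × 9.80665 m/s² × 2280 m = 6.328×10^7 Pa = 0.6328 kbar
marble: 2720 kg/m³ × 9.80665 m/s² × 4440 m = 1.184×10^8 Pa = 1.184 kbar
Total = 0.08517 + 0.6328 + 1.184 = 1.9023 kbar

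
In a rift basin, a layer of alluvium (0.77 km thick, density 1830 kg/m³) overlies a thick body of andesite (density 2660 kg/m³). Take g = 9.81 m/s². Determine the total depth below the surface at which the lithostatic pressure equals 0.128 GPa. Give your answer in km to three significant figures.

Pressure at base of upper layers: 1830×9.81×770 = 1.382×10^7 Pa = 0.01382 GPa
Remaining pressure to be supplied by andesite: 1.280×10^8 − 1.382×10^7 = 1.142×10^8 Pa
Additional depth in andesite = 1.142×10^8 Pa / (2660 kg/m³ × 9.81 m/s²) = 4375.5 m
Total depth = 770 m + 4375.5 m = 5145.5 m
= 5.1455 km

5.15 km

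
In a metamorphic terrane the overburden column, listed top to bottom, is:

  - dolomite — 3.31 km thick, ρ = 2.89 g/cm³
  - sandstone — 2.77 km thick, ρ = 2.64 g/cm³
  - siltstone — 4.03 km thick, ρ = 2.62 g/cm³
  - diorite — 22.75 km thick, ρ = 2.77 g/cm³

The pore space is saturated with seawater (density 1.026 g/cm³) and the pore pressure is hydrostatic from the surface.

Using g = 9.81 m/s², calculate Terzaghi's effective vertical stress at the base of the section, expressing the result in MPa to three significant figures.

557 MPa

Overburden (lithostatic) stress σ_v:
dolomite: 2890 kg/m³ × 9.81 m/s² × 3310 m = 9.384×10^7 Pa = 93.84 MPa
sandstone: 2640 kg/m³ × 9.81 m/s² × 2770 m = 7.174×10^7 Pa = 71.74 MPa
siltstone: 2620 kg/m³ × 9.81 m/s² × 4030 m = 1.036×10^8 Pa = 103.6 MPa
diorite: 2770 kg/m³ × 9.81 m/s² × 22750 m = 6.182×10^8 Pa = 618.2 MPa
Total = 93.84 + 71.74 + 103.6 + 618.2 = 887.36 MPa
Pore pressure P_p = 1026 kg/m³ × 9.81 m/s² × 32860 m = 3.307×10^8 Pa = 330.7 MPa
Effective stress σ' = σ_v − P_p = 887.4 − 330.7 = 556.62 MPa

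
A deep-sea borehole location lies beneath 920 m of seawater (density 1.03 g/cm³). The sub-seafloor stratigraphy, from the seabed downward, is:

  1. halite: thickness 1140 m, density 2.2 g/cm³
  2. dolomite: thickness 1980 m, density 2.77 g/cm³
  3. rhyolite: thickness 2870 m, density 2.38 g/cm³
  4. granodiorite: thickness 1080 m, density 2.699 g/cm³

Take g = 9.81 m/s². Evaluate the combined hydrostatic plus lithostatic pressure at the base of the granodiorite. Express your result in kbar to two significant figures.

seawater: 1030 kg/m³ × 9.81 m/s² × 920 m = 9.296×10^6 Pa = 0.09296 kbar
halite: 2200 kg/m³ × 9.81 m/s² × 1140 m = 2.460×10^7 Pa = 0.2460 kbar
dolomite: 2770 kg/m³ × 9.81 m/s² × 1980 m = 5.380×10^7 Pa = 0.5380 kbar
rhyolite: 2380 kg/m³ × 9.81 m/s² × 2870 m = 6.701×10^7 Pa = 0.6701 kbar
granodiorite: 2699 kg/m³ × 9.81 m/s² × 1080 m = 2.860×10^7 Pa = 0.2860 kbar
Total = 0.09296 + 0.2460 + 0.5380 + 0.6701 + 0.2860 = 1.8331 kbar

1.8 kbar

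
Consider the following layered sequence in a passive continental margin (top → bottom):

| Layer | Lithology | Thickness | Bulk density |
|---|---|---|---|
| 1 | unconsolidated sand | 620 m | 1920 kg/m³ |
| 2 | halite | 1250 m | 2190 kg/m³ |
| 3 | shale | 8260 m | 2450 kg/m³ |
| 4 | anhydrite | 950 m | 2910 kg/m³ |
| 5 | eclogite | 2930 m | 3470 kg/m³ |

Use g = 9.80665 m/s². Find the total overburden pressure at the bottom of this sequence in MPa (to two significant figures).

360 MPa

unconsolidated sand: 1920 kg/m³ × 9.80665 m/s² × 620 m = 1.167×10^7 Pa = 11.67 MPa
halite: 2190 kg/m³ × 9.80665 m/s² × 1250 m = 2.685×10^7 Pa = 26.85 MPa
shale: 2450 kg/m³ × 9.80665 m/s² × 8260 m = 1.985×10^8 Pa = 198.5 MPa
anhydrite: 2910 kg/m³ × 9.80665 m/s² × 950 m = 2.711×10^7 Pa = 27.11 MPa
eclogite: 3470 kg/m³ × 9.80665 m/s² × 2930 m = 9.971×10^7 Pa = 99.71 MPa
Total = 11.67 + 26.85 + 198.5 + 27.11 + 99.71 = 363.79 MPa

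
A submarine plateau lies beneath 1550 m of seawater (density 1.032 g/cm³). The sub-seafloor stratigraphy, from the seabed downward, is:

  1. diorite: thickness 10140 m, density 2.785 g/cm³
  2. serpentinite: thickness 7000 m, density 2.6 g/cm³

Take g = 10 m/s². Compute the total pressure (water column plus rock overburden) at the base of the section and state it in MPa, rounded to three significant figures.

seawater: 1032 kg/m³ × 10 m/s² × 1550 m = 1.600×10^7 Pa = 16.00 MPa
diorite: 2785 kg/m³ × 10 m/s² × 10140 m = 2.824×10^8 Pa = 282.4 MPa
serpentinite: 2600 kg/m³ × 10 m/s² × 7000 m = 1.820×10^8 Pa = 182.0 MPa
Total = 16.00 + 282.4 + 182.0 = 480.39 MPa

480 MPa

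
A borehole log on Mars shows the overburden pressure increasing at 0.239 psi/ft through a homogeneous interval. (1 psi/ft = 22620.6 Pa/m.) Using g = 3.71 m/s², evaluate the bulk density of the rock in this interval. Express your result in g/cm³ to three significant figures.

1.46 g/cm³

ρ = (dP/dz)/g = 0.239 psi/ft / 3.71 m/s² = 5406.3 Pa/m / 3.71 m/s² = 1457.2 kg/m³
= 1.457 g/cm³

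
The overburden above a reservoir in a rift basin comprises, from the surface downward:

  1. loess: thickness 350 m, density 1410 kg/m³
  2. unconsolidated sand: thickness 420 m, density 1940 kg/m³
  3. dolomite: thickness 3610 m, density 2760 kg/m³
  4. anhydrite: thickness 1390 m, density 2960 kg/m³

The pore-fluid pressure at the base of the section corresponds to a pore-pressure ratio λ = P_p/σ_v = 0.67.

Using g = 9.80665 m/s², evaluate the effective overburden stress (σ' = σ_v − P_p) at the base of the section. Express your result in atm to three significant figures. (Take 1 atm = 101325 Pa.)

Overburden (lithostatic) stress σ_v:
loess: 1410 kg/m³ × 9.80665 m/s² × 350 m = 4.840×10^6 Pa = 4.840 MPa
unconsolidated sand: 1940 kg/m³ × 9.80665 m/s² × 420 m = 7.990×10^6 Pa = 7.990 MPa
dolomite: 2760 kg/m³ × 9.80665 m/s² × 3610 m = 9.771×10^7 Pa = 97.71 MPa
anhydrite: 2960 kg/m³ × 9.80665 m/s² × 1390 m = 4.035×10^7 Pa = 40.35 MPa
Total = 4.840 + 7.990 + 97.71 + 40.35 = 150.89 MPa
Pore pressure P_p = λ·σ_v = 0.67 × 150.9 MPa = 101.1 MPa
Effective stress σ' = σ_v − P_p = 150.9 − 101.1 = 49.793 MPa = 491.42 atm

491 atm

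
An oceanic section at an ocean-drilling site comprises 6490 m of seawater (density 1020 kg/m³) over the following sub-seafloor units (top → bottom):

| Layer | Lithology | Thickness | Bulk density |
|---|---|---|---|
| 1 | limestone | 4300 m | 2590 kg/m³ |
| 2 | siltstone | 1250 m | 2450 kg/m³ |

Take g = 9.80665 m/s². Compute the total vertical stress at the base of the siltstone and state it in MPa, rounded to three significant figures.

204 MPa

seawater: 1020 kg/m³ × 9.80665 m/s² × 6490 m = 6.492×10^7 Pa = 64.92 MPa
limestone: 2590 kg/m³ × 9.80665 m/s² × 4300 m = 1.092×10^8 Pa = 109.2 MPa
siltstone: 2450 kg/m³ × 9.80665 m/s² × 1250 m = 3.003×10^7 Pa = 30.03 MPa
Total = 64.92 + 109.2 + 30.03 = 204.17 MPa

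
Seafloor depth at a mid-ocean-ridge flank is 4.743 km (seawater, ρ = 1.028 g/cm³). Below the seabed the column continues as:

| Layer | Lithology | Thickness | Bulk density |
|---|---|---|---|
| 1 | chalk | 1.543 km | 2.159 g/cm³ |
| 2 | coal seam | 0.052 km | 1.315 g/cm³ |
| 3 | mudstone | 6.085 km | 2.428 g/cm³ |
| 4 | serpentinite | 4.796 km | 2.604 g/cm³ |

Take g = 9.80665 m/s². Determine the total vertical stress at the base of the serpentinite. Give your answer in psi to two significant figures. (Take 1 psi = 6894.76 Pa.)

51000 psi

seawater: 1028 kg/m³ × 9.80665 m/s² × 4743 m = 4.782×10^7 Pa = 6935 psi
chalk: 2159 kg/m³ × 9.80665 m/s² × 1543 m = 3.267×10^7 Pa = 4738 psi
coal seam: 1315 kg/m³ × 9.80665 m/s² × 52 m = 6.706×10^5 Pa = 97.26 psi
mudstone: 2428 kg/m³ × 9.80665 m/s² × 6085 m = 1.449×10^8 Pa = 21014 psi
serpentinite: 2604 kg/m³ × 9.80665 m/s² × 4796 m = 1.225×10^8 Pa = 17763 psi
Total = 6935 + 4738 + 97.26 + 21014 + 17763 = 50548 psi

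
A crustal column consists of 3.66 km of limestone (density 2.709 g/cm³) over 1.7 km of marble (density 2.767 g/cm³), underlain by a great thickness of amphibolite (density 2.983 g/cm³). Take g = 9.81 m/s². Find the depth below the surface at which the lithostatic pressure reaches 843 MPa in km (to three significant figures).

Pressure at base of upper layers: 2709×9.81×3660 + 2767×9.81×1700 = 1.434×10^8 Pa = 143.4 MPa
Remaining pressure to be supplied by amphibolite: 8.430×10^8 − 1.434×10^8 = 6.996×10^8 Pa
Additional depth in amphibolite = 6.996×10^8 Pa / (2983 kg/m³ × 9.81 m/s²) = 23907 m
Total depth = 5360 m + 23907 m = 29267 m
= 29.267 km

29.3 km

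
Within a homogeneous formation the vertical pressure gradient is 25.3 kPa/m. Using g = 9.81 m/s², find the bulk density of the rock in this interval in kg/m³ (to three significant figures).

2580 kg/m³

ρ = (dP/dz)/g = 25.3 kPa/m / 9.81 m/s² = 25300 Pa/m / 9.81 m/s² = 2579.0 kg/m³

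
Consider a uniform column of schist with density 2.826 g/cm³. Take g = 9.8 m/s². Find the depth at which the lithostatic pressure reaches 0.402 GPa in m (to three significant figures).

14500 m

h = P/(ρg) = 0.402 GPa / (2826 kg/m³ × 9.8 m/s²) = 4.020×10^8 Pa / 27695 Pa/m = 14515 m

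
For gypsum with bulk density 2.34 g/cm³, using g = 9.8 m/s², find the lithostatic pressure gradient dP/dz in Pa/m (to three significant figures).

dP/dz = ρg = 2340 kg/m³ × 9.8 m/s² = 22932 Pa/m

22900 Pa/m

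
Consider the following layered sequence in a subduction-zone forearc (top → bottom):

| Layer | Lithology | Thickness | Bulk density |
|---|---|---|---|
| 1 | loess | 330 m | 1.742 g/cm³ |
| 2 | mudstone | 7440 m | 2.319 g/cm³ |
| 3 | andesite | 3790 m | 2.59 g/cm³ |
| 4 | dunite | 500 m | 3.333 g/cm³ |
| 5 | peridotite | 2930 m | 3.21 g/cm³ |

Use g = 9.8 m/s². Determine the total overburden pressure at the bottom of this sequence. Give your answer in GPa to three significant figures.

0.379 GPa

loess: 1742 kg/m³ × 9.8 m/s² × 330 m = 5.634×10^6 Pa = 5.634×10^-3 GPa
mudstone: 2319 kg/m³ × 9.8 m/s² × 7440 m = 1.691×10^8 Pa = 0.1691 GPa
andesite: 2590 kg/m³ × 9.8 m/s² × 3790 m = 9.620×10^7 Pa = 0.09620 GPa
dunite: 3333 kg/m³ × 9.8 m/s² × 500 m = 1.633×10^7 Pa = 0.01633 GPa
peridotite: 3210 kg/m³ × 9.8 m/s² × 2930 m = 9.217×10^7 Pa = 0.09217 GPa
Total = 5.634×10^-3 + 0.1691 + 0.09620 + 0.01633 + 0.09217 = 0.37942 GPa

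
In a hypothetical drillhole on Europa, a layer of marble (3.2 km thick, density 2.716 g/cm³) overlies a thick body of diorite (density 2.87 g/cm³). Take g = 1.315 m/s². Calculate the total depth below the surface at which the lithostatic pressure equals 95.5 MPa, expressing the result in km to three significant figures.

25.5 km

Pressure at base of upper layers: 2716×1.315×3200 = 1.143×10^7 Pa = 11.43 MPa
Remaining pressure to be supplied by diorite: 9.550×10^7 − 1.143×10^7 = 8.407×10^7 Pa
Additional depth in diorite = 8.407×10^7 Pa / (2870 kg/m³ × 1.315 m/s²) = 22276 m
Total depth = 3200 m + 22276 m = 25476 m
= 25.476 km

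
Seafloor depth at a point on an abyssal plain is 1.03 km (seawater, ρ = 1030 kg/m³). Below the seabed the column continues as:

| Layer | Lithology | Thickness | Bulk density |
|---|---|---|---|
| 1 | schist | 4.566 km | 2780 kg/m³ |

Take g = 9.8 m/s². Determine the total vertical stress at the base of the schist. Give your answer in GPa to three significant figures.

0.135 GPa

seawater: 1030 kg/m³ × 9.8 m/s² × 1030 m = 1.040×10^7 Pa = 0.01040 GPa
schist: 2780 kg/m³ × 9.8 m/s² × 4566 m = 1.244×10^8 Pa = 0.1244 GPa
Total = 0.01040 + 0.1244 = 0.13479 GPa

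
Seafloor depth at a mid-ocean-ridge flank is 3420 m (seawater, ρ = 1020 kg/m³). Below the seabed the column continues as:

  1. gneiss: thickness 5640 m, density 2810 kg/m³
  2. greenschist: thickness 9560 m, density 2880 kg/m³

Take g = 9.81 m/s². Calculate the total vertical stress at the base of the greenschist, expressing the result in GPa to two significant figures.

0.46 GPa

seawater: 1020 kg/m³ × 9.81 m/s² × 3420 m = 3.422×10^7 Pa = 0.03422 GPa
gneiss: 2810 kg/m³ × 9.81 m/s² × 5640 m = 1.555×10^8 Pa = 0.1555 GPa
greenschist: 2880 kg/m³ × 9.81 m/s² × 9560 m = 2.701×10^8 Pa = 0.2701 GPa
Total = 0.03422 + 0.1555 + 0.2701 = 0.45979 GPa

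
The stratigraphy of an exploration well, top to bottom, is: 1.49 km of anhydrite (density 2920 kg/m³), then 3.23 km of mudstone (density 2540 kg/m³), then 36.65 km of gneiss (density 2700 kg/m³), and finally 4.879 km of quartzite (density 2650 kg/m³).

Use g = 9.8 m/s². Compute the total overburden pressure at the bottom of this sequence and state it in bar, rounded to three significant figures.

12200 bar

anhydrite: 2920 kg/m³ × 9.8 m/s² × 1490 m = 4.264×10^7 Pa = 426.4 bar
mudstone: 2540 kg/m³ × 9.8 m/s² × 3230 m = 8.040×10^7 Pa = 804.0 bar
gneiss: 2700 kg/m³ × 9.8 m/s² × 36650 m = 9.698×10^8 Pa = 9698 bar
quartzite: 2650 kg/m³ × 9.8 m/s² × 4879 m = 1.267×10^8 Pa = 1267 bar
Total = 426.4 + 804.0 + 9698 + 1267 = 12195 bar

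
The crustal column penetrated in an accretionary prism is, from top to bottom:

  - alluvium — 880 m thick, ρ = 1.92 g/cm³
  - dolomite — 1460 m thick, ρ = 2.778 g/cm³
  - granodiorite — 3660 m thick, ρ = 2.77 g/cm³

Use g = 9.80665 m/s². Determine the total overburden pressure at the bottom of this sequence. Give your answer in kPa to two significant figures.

alluvium: 1920 kg/m³ × 9.80665 m/s² × 880 m = 1.657×10^7 Pa = 16569 kPa
dolomite: 2778 kg/m³ × 9.80665 m/s² × 1460 m = 3.977×10^7 Pa = 39775 kPa
granodiorite: 2770 kg/m³ × 9.80665 m/s² × 3660 m = 9.942×10^7 Pa = 99422 kPa
Total = 16569 + 39775 + 99422 = 1.5577×10^5 kPa

160000 kPa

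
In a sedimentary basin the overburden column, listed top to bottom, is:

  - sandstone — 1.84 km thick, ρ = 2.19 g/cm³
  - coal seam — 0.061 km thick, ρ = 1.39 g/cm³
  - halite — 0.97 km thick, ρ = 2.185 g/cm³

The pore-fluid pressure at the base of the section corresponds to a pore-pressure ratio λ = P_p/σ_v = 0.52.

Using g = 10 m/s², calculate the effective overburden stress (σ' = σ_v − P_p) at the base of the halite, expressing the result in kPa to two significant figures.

30000 kPa

Overburden (lithostatic) stress σ_v:
sandstone: 2190 kg/m³ × 10 m/s² × 1840 m = 4.030×10^7 Pa = 40.30 MPa
coal seam: 1390 kg/m³ × 10 m/s² × 61 m = 8.479×10^5 Pa = 0.8479 MPa
halite: 2185 kg/m³ × 10 m/s² × 970 m = 2.119×10^7 Pa = 21.19 MPa
Total = 40.30 + 0.8479 + 21.19 = 62.338 MPa
Pore pressure P_p = λ·σ_v = 0.52 × 62.34 MPa = 32.42 MPa
Effective stress σ' = σ_v − P_p = 62.34 − 32.42 = 29.922 MPa = 29922 kPa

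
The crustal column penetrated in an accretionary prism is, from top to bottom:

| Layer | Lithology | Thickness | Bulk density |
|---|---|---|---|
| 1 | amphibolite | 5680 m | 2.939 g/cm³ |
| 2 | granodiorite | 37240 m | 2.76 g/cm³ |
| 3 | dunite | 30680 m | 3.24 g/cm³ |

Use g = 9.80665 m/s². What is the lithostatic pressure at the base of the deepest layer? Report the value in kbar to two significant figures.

amphibolite: 2939 kg/m³ × 9.80665 m/s² × 5680 m = 1.637×10^8 Pa = 1.637 kbar
granodiorite: 2760 kg/m³ × 9.80665 m/s² × 37240 m = 1.008×10^9 Pa = 10.08 kbar
dunite: 3240 kg/m³ × 9.80665 m/s² × 30680 m = 9.748×10^8 Pa = 9.748 kbar
Total = 1.637 + 10.08 + 9.748 = 21.465 kbar

21 kbar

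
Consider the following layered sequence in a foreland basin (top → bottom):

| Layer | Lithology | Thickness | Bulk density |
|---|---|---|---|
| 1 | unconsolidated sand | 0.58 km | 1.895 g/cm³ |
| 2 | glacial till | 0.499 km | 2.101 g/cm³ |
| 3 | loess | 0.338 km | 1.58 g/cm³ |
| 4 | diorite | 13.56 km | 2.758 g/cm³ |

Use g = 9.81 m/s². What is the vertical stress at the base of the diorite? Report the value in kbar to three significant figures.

unconsolidated sand: 1895 kg/m³ × 9.81 m/s² × 580 m = 1.078×10^7 Pa = 0.1078 kbar
glacial till: 2101 kg/m³ × 9.81 m/s² × 499 m = 1.028×10^7 Pa = 0.1028 kbar
loess: 1580 kg/m³ × 9.81 m/s² × 338 m = 5.239×10^6 Pa = 0.05239 kbar
diorite: 2758 kg/m³ × 9.81 m/s² × 13560 m = 3.669×10^8 Pa = 3.669 kbar
Total = 0.1078 + 0.1028 + 0.05239 + 3.669 = 3.9318 kbar

3.93 kbar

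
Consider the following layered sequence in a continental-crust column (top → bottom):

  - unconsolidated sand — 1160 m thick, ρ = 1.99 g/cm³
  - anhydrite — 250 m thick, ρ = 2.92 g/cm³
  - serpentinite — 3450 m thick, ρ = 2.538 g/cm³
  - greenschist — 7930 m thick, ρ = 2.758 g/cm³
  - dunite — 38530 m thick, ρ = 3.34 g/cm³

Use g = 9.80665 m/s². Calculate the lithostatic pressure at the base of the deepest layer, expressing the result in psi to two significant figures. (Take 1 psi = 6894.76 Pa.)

unconsolidated sand: 1990 kg/m³ × 9.80665 m/s² × 1160 m = 2.264×10^7 Pa = 3283 psi
anhydrite: 2920 kg/m³ × 9.80665 m/s² × 250 m = 7.159×10^6 Pa = 1038 psi
serpentinite: 2538 kg/m³ × 9.80665 m/s² × 3450 m = 8.587×10^7 Pa = 12454 psi
greenschist: 2758 kg/m³ × 9.80665 m/s² × 7930 m = 2.145×10^8 Pa = 31108 psi
dunite: 3340 kg/m³ × 9.80665 m/s² × 38530 m = 1.262×10^9 Pa = 1.830×10^5 psi
Total = 3283 + 1038 + 12454 + 31108 + 1.830×10^5 = 2.3092×10^5 psi

230000 psi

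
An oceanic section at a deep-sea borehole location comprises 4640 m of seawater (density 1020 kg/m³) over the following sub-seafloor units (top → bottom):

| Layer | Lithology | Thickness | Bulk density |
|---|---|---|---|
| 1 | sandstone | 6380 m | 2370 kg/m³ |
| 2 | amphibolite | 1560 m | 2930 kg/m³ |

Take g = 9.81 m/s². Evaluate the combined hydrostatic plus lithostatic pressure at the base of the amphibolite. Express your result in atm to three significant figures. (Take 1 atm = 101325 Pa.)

seawater: 1020 kg/m³ × 9.81 m/s² × 4640 m = 4.643×10^7 Pa = 458.2 atm
sandstone: 2370 kg/m³ × 9.81 m/s² × 6380 m = 1.483×10^8 Pa = 1464 atm
amphibolite: 2930 kg/m³ × 9.81 m/s² × 1560 m = 4.484×10^7 Pa = 442.5 atm
Total = 458.2 + 1464 + 442.5 = 2364.7 atm

2360 atm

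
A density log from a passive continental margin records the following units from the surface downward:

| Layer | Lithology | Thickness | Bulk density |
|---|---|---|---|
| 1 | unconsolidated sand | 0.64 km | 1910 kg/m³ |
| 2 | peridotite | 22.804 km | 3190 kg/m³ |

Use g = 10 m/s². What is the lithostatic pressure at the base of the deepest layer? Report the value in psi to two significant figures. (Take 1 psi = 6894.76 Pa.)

unconsolidated sand: 1910 kg/m³ × 10 m/s² × 640 m = 1.222×10^7 Pa = 1773 psi
peridotite: 3190 kg/m³ × 10 m/s² × 22804 m = 7.274×10^8 Pa = 1.055×10^5 psi
Total = 1773 + 1.055×10^5 = 1.0728×10^5 psi

110000 psi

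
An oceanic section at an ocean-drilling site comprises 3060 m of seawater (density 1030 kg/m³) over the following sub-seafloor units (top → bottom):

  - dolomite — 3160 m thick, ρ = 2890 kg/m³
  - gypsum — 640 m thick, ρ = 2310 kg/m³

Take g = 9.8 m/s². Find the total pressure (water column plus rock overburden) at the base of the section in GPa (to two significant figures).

seawater: 1030 kg/m³ × 9.8 m/s² × 3060 m = 3.089×10^7 Pa = 0.03089 GPa
dolomite: 2890 kg/m³ × 9.8 m/s² × 3160 m = 8.950×10^7 Pa = 0.08950 GPa
gypsum: 2310 kg/m³ × 9.8 m/s² × 640 m = 1.449×10^7 Pa = 0.01449 GPa
Total = 0.03089 + 0.08950 + 0.01449 = 0.13487 GPa

0.13 GPa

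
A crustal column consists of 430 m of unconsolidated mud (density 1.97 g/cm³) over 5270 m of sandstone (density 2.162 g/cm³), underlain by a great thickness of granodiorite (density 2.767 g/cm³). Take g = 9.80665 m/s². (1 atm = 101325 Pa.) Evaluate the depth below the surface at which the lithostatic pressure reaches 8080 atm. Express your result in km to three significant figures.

31.4 km

Pressure at base of upper layers: 1970×9.80665×430 + 2162×9.80665×5270 = 1.200×10^8 Pa = 1185 atm
Remaining pressure to be supplied by granodiorite: 8.187×10^8 − 1.200×10^8 = 6.987×10^8 Pa
Additional depth in granodiorite = 6.987×10^8 Pa / (2767 kg/m³ × 9.80665 m/s²) = 25748 m
Total depth = 5700 m + 25748 m = 31448 m
= 31.448 km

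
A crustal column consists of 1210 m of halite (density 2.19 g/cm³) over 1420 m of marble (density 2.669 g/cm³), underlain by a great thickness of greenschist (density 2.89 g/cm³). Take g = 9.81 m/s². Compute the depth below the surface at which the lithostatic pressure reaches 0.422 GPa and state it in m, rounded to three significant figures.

15300 m

Pressure at base of upper layers: 2190×9.81×1210 + 2669×9.81×1420 = 6.318×10^7 Pa = 0.06318 GPa
Remaining pressure to be supplied by greenschist: 4.220×10^8 − 6.318×10^7 = 3.588×10^8 Pa
Additional depth in greenschist = 3.588×10^8 Pa / (2890 kg/m³ × 9.81 m/s²) = 12657 m
Total depth = 2630 m + 12657 m = 15287 m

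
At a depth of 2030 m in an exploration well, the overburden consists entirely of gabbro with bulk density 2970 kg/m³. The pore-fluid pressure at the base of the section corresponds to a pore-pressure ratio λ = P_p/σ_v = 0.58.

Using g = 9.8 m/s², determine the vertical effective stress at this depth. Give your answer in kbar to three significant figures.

0.248 kbar

Overburden (lithostatic) stress σ_v:
gabbro: 2970 kg/m³ × 9.8 m/s² × 2030 m = 5.909×10^7 Pa = 59.09 MPa
Pore pressure P_p = λ·σ_v = 0.58 × 59.09 MPa = 34.27 MPa
Effective stress σ' = σ_v − P_p = 59.09 − 34.27 = 24.816 MPa = 0.24816 kbar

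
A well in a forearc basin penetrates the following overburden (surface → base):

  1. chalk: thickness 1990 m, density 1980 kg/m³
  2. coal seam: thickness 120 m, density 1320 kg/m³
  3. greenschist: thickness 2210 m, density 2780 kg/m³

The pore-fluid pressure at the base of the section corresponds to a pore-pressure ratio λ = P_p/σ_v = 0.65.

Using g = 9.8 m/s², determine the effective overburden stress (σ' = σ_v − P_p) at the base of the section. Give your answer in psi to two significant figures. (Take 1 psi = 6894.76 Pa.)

5100 psi

Overburden (lithostatic) stress σ_v:
chalk: 1980 kg/m³ × 9.8 m/s² × 1990 m = 3.861×10^7 Pa = 38.61 MPa
coal seam: 1320 kg/m³ × 9.8 m/s² × 120 m = 1.552×10^6 Pa = 1.552 MPa
greenschist: 2780 kg/m³ × 9.8 m/s² × 2210 m = 6.021×10^7 Pa = 60.21 MPa
Total = 38.61 + 1.552 + 60.21 = 100.38 MPa
Pore pressure P_p = λ·σ_v = 0.65 × 100.4 MPa = 65.24 MPa
Effective stress σ' = σ_v − P_p = 100.4 − 65.24 = 35.131 MPa = 5095.4 psi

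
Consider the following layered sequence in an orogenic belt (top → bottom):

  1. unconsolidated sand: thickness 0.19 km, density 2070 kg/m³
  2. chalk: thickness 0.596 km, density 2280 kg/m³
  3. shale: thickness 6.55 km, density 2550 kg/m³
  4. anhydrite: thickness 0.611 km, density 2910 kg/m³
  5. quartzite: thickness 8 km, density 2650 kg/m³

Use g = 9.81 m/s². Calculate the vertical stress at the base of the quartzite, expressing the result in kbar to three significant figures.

4.06 kbar

unconsolidated sand: 2070 kg/m³ × 9.81 m/s² × 190 m = 3.858×10^6 Pa = 0.03858 kbar
chalk: 2280 kg/m³ × 9.81 m/s² × 596 m = 1.333×10^7 Pa = 0.1333 kbar
shale: 2550 kg/m³ × 9.81 m/s² × 6550 m = 1.639×10^8 Pa = 1.639 kbar
anhydrite: 2910 kg/m³ × 9.81 m/s² × 611 m = 1.744×10^7 Pa = 0.1744 kbar
quartzite: 2650 kg/m³ × 9.81 m/s² × 8000 m = 2.080×10^8 Pa = 2.080 kbar
Total = 0.03858 + 0.1333 + 1.639 + 0.1744 + 2.080 = 4.0645 kbar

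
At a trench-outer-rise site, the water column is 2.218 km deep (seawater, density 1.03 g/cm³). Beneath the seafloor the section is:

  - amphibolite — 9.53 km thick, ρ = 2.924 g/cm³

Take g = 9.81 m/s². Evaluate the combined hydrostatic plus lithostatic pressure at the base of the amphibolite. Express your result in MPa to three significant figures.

seawater: 1030 kg/m³ × 9.81 m/s² × 2218 m = 2.241×10^7 Pa = 22.41 MPa
amphibolite: 2924 kg/m³ × 9.81 m/s² × 9530 m = 2.734×10^8 Pa = 273.4 MPa
Total = 22.41 + 273.4 = 295.77 MPa

296 MPa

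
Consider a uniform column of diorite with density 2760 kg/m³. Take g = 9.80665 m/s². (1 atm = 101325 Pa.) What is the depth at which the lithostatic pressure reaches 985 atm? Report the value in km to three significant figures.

3.69 km

h = P/(ρg) = 985 atm / (2760 kg/m³ × 9.80665 m/s²) = 9.981×10^7 Pa / 27066 Pa/m = 3687.4 m
= 3.6874 km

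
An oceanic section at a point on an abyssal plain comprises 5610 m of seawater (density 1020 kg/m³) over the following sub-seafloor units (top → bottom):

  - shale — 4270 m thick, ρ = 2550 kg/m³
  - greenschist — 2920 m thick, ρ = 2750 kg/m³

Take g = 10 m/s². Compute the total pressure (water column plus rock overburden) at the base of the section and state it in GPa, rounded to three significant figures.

seawater: 1020 kg/m³ × 10 m/s² × 5610 m = 5.722×10^7 Pa = 0.05722 GPa
shale: 2550 kg/m³ × 10 m/s² × 4270 m = 1.089×10^8 Pa = 0.1089 GPa
greenschist: 2750 kg/m³ × 10 m/s² × 2920 m = 8.030×10^7 Pa = 0.08030 GPa
Total = 0.05722 + 0.1089 + 0.08030 = 0.24641 GPa

0.246 GPa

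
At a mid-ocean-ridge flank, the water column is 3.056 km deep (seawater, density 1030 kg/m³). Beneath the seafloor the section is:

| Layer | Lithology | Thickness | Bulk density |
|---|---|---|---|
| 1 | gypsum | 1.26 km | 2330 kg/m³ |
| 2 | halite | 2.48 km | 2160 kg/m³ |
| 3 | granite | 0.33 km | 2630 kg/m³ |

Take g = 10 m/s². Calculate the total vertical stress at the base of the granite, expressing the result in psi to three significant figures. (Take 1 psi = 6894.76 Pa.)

17900 psi

seawater: 1030 kg/m³ × 10 m/s² × 3056 m = 3.148×10^7 Pa = 4565 psi
gypsum: 2330 kg/m³ × 10 m/s² × 1260 m = 2.936×10^7 Pa = 4258 psi
halite: 2160 kg/m³ × 10 m/s² × 2480 m = 5.357×10^7 Pa = 7769 psi
granite: 2630 kg/m³ × 10 m/s² × 330 m = 8.679×10^6 Pa = 1259 psi
Total = 4565 + 4258 + 7769 + 1259 = 17852 psi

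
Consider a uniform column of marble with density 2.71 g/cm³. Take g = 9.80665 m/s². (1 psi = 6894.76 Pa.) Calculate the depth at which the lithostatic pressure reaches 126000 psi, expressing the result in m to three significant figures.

h = P/(ρg) = 126000 psi / (2710 kg/m³ × 9.80665 m/s²) = 8.687×10^8 Pa / 26576 Pa/m = 32689 m

32700 m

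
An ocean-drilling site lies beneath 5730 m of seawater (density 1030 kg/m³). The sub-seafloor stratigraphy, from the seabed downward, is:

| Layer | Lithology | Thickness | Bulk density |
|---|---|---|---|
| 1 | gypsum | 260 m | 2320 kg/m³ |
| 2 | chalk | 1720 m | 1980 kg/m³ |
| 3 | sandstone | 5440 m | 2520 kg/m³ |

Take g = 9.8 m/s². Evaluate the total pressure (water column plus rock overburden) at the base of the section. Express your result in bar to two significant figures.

2300 bar

seawater: 1030 kg/m³ × 9.8 m/s² × 5730 m = 5.784×10^7 Pa = 578.4 bar
gypsum: 2320 kg/m³ × 9.8 m/s² × 260 m = 5.911×10^6 Pa = 59.11 bar
chalk: 1980 kg/m³ × 9.8 m/s² × 1720 m = 3.337×10^7 Pa = 333.7 bar
sandstone: 2520 kg/m³ × 9.8 m/s² × 5440 m = 1.343×10^8 Pa = 1343 bar
Total = 578.4 + 59.11 + 333.7 + 1343 = 2314.7 bar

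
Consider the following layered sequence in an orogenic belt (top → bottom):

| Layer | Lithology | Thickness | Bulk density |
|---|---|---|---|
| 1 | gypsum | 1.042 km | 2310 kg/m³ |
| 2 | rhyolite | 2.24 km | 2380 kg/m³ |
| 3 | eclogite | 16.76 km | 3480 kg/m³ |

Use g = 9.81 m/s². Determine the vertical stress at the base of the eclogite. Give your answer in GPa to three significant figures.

gypsum: 2310 kg/m³ × 9.81 m/s² × 1042 m = 2.361×10^7 Pa = 0.02361 GPa
rhyolite: 2380 kg/m³ × 9.81 m/s² × 2240 m = 5.230×10^7 Pa = 0.05230 GPa
eclogite: 3480 kg/m³ × 9.81 m/s² × 16760 m = 5.722×10^8 Pa = 0.5722 GPa
Total = 0.02361 + 0.05230 + 0.5722 = 0.64808 GPa

0.648 GPa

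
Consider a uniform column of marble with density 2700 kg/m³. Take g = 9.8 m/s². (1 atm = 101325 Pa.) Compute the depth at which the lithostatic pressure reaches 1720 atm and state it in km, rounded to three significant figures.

h = P/(ρg) = 1720 atm / (2700 kg/m³ × 9.8 m/s²) = 1.743×10^8 Pa / 26460 Pa/m = 6586.5 m
= 6.5865 km

6.59 km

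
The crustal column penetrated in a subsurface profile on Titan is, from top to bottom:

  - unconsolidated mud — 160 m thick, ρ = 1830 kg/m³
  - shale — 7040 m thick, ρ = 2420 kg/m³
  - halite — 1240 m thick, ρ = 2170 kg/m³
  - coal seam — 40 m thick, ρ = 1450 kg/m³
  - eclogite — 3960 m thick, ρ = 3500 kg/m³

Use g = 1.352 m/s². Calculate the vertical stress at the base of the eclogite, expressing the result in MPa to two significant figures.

unconsolidated mud: 1830 kg/m³ × 1.352 m/s² × 160 m = 3.959×10^5 Pa = 0.3959 MPa
shale: 2420 kg/m³ × 1.352 m/s² × 7040 m = 2.303×10^7 Pa = 23.03 MPa
halite: 2170 kg/m³ × 1.352 m/s² × 1240 m = 3.638×10^6 Pa = 3.638 MPa
coal seam: 1450 kg/m³ × 1.352 m/s² × 40 m = 78416 Pa = 0.07842 MPa
eclogite: 3500 kg/m³ × 1.352 m/s² × 3960 m = 1.874×10^7 Pa = 18.74 MPa
Total = 0.3959 + 23.03 + 3.638 + 0.07842 + 18.74 = 45.885 MPa

46 MPa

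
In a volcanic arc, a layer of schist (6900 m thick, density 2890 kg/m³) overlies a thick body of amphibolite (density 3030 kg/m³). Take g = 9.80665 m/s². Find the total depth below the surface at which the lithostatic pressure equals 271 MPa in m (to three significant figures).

Pressure at base of upper layers: 2890×9.80665×6900 = 1.956×10^8 Pa = 195.6 MPa
Remaining pressure to be supplied by amphibolite: 2.710×10^8 − 1.956×10^8 = 7.545×10^7 Pa
Additional depth in amphibolite = 7.545×10^7 Pa / (3030 kg/m³ × 9.80665 m/s²) = 2539.0 m
Total depth = 6900 m + 2539.0 m = 9439.0 m

9440 m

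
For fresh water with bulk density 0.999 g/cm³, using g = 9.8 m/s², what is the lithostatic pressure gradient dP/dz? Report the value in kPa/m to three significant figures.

dP/dz = ρg = 999 kg/m³ × 9.8 m/s² = 9790.2 Pa/m
= 9790.2 Pa/m × (1 kPa/m / 1000.0 Pa/m) = 9.7902 kPa/m

9.79 kPa/m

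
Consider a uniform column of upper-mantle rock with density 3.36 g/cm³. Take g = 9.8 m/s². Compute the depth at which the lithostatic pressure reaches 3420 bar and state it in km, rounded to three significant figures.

h = P/(ρg) = 3420 bar / (3360 kg/m³ × 9.8 m/s²) = 3.420×10^8 Pa / 32928 Pa/m = 10386 m
= 10.386 km

10.4 km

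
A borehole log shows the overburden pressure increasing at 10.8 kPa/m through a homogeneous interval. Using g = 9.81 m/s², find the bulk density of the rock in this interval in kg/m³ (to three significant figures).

1100 kg/m³

ρ = (dP/dz)/g = 10.8 kPa/m / 9.81 m/s² = 10800 Pa/m / 9.81 m/s² = 1100.9 kg/m³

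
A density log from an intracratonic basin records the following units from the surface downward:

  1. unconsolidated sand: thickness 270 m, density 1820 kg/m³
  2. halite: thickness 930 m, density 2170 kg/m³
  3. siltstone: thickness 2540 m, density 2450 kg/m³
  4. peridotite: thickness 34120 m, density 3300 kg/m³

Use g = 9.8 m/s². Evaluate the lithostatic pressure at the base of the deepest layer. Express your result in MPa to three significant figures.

1190 MPa

unconsolidated sand: 1820 kg/m³ × 9.8 m/s² × 270 m = 4.816×10^6 Pa = 4.816 MPa
halite: 2170 kg/m³ × 9.8 m/s² × 930 m = 1.978×10^7 Pa = 19.78 MPa
siltstone: 2450 kg/m³ × 9.8 m/s² × 2540 m = 6.099×10^7 Pa = 60.99 MPa
peridotite: 3300 kg/m³ × 9.8 m/s² × 34120 m = 1.103×10^9 Pa = 1103 MPa
Total = 4.816 + 19.78 + 60.99 + 1103 = 1189.0 MPa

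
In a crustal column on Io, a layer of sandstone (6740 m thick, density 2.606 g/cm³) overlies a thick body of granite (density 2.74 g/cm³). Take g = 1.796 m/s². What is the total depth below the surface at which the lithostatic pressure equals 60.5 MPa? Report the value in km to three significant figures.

12.6 km

Pressure at base of upper layers: 2606×1.796×6740 = 3.155×10^7 Pa = 31.55 MPa
Remaining pressure to be supplied by granite: 6.050×10^7 − 3.155×10^7 = 2.895×10^7 Pa
Additional depth in granite = 2.895×10^7 Pa / (2740 kg/m³ × 1.796 m/s²) = 5883.8 m
Total depth = 6740 m + 5883.8 m = 12624 m
= 12.624 km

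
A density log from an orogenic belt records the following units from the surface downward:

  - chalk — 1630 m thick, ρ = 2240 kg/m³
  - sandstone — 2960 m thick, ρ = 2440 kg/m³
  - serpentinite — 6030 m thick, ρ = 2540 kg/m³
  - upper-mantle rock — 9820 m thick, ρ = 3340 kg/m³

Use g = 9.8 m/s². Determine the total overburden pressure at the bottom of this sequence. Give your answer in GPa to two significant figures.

chalk: 2240 kg/m³ × 9.8 m/s² × 1630 m = 3.578×10^7 Pa = 0.03578 GPa
sandstone: 2440 kg/m³ × 9.8 m/s² × 2960 m = 7.078×10^7 Pa = 0.07078 GPa
serpentinite: 2540 kg/m³ × 9.8 m/s² × 6030 m = 1.501×10^8 Pa = 0.1501 GPa
upper-mantle rock: 3340 kg/m³ × 9.8 m/s² × 9820 m = 3.214×10^8 Pa = 0.3214 GPa
Total = 0.03578 + 0.07078 + 0.1501 + 0.3214 = 0.57809 GPa

0.58 GPa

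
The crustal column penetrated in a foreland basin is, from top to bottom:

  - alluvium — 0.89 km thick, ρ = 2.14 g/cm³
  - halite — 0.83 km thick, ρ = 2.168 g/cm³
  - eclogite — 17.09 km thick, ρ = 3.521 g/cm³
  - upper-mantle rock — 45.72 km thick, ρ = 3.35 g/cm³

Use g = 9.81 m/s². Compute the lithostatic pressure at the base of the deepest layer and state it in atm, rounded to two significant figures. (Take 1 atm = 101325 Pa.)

21000 atm

alluvium: 2140 kg/m³ × 9.81 m/s² × 890 m = 1.868×10^7 Pa = 184.4 atm
halite: 2168 kg/m³ × 9.81 m/s² × 830 m = 1.765×10^7 Pa = 174.2 atm
eclogite: 3521 kg/m³ × 9.81 m/s² × 17090 m = 5.903×10^8 Pa = 5826 atm
upper-mantle rock: 3350 kg/m³ × 9.81 m/s² × 45720 m = 1.503×10^9 Pa = 14829 atm
Total = 184.4 + 174.2 + 5826 + 14829 = 21013 atm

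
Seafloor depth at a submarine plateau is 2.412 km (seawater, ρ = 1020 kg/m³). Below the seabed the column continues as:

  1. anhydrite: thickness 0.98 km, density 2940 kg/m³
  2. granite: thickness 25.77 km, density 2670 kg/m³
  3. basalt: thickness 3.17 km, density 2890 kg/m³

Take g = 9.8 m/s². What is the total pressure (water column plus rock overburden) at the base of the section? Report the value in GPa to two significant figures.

seawater: 1020 kg/m³ × 9.8 m/s² × 2412 m = 2.411×10^7 Pa = 0.02411 GPa
anhydrite: 2940 kg/m³ × 9.8 m/s² × 980 m = 2.824×10^7 Pa = 0.02824 GPa
granite: 2670 kg/m³ × 9.8 m/s² × 25770 m = 6.743×10^8 Pa = 0.6743 GPa
basalt: 2890 kg/m³ × 9.8 m/s² × 3170 m = 8.978×10^7 Pa = 0.08978 GPa
Total = 0.02411 + 0.02824 + 0.6743 + 0.08978 = 0.81642 GPa

0.82 GPa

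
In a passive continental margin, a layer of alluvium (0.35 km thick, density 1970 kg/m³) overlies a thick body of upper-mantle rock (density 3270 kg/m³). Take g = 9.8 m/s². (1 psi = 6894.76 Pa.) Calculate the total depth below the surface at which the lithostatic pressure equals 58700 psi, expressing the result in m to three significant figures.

Pressure at base of upper layers: 1970×9.8×350 = 6.757×10^6 Pa = 980.0 psi
Remaining pressure to be supplied by upper-mantle rock: 4.047×10^8 − 6.757×10^6 = 3.980×10^8 Pa
Additional depth in upper-mantle rock = 3.980×10^8 Pa / (3270 kg/m³ × 9.8 m/s²) = 12419 m
Total depth = 350 m + 12419 m = 12769 m

12800 m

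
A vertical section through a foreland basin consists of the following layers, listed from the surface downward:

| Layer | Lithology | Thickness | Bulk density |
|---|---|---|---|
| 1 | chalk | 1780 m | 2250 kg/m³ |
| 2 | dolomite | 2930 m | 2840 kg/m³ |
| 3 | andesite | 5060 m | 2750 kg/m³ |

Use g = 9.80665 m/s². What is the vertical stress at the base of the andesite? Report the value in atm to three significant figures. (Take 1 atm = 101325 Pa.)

2540 atm

chalk: 2250 kg/m³ × 9.80665 m/s² × 1780 m = 3.928×10^7 Pa = 387.6 atm
dolomite: 2840 kg/m³ × 9.80665 m/s² × 2930 m = 8.160×10^7 Pa = 805.4 atm
andesite: 2750 kg/m³ × 9.80665 m/s² × 5060 m = 1.365×10^8 Pa = 1347 atm
Total = 387.6 + 805.4 + 1347 = 2539.7 atm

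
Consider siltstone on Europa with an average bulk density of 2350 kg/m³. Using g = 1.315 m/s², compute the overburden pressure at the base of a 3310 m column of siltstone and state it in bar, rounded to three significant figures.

siltstone: 2350 kg/m³ × 1.315 m/s² × 3310 m = 1.023×10^7 Pa = 102.3 bar

102 bar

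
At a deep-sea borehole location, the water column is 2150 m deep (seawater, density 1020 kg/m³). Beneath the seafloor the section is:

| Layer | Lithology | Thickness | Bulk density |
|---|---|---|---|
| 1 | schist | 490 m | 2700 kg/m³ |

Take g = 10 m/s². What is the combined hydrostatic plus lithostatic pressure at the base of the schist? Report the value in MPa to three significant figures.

35.2 MPa

seawater: 1020 kg/m³ × 10 m/s² × 2150 m = 2.193×10^7 Pa = 21.93 MPa
schist: 2700 kg/m³ × 10 m/s² × 490 m = 1.323×10^7 Pa = 13.23 MPa
Total = 21.93 + 13.23 = 35.160 MPa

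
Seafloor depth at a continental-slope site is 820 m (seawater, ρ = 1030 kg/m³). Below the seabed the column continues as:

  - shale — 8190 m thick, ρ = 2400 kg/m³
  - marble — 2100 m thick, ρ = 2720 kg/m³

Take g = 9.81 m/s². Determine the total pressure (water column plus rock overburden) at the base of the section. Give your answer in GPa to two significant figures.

0.26 GPa

seawater: 1030 kg/m³ × 9.81 m/s² × 820 m = 8.286×10^6 Pa = 8.286×10^-3 GPa
shale: 2400 kg/m³ × 9.81 m/s² × 8190 m = 1.928×10^8 Pa = 0.1928 GPa
marble: 2720 kg/m³ × 9.81 m/s² × 2100 m = 5.603×10^7 Pa = 0.05603 GPa
Total = 8.286×10^-3 + 0.1928 + 0.05603 = 0.25715 GPa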